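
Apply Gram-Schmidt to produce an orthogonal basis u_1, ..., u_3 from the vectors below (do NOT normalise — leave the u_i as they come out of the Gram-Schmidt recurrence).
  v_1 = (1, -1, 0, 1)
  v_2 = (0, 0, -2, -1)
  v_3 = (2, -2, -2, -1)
Orthogonal basis:
  u_1 = (1, -1, 0, 1)
  u_2 = (1/3, -1/3, -2, -2/3)
  u_3 = (4/7, -4/7, 4/7, -8/7)

Apply the Gram-Schmidt recurrence
  u_1 = v_1
  u_i = v_i − Σ_{j<i} ((v_i · u_j) / (u_j · u_j)) · u_j.

Step by step this gives:
  u_1 = (1, -1, 0, 1)
  u_2 = (1/3, -1/3, -2, -2/3)
  u_3 = (4/7, -4/7, 4/7, -8/7)

Orthogonality check:
  u_2 · u_1 = 0 (should be 0)
  u_3 · u_1 = 0 (should be 0)
  u_3 · u_2 = 0 (should be 0)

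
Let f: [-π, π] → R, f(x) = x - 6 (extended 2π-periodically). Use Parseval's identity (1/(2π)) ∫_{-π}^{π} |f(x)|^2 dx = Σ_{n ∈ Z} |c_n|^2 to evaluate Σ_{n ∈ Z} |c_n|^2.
Σ |c_n|^2 = π^2/3 + 36

Expand and integrate term by term over [-π, π]:
  ∫ (x)^2 dx = 1·(2π^3/3); ∫ 2·1·(-6)·x dx = 0 (odd integrand); ∫ (-6)^2 dx = 36·2π.
So (1/(2π)) ∫_{-π}^{π} (x - 6)^2 dx = 1π^2/3 + 36 = π^2/3 + 36.
Parseval ⇒ Σ |c_n|^2 = π^2/3 + 36.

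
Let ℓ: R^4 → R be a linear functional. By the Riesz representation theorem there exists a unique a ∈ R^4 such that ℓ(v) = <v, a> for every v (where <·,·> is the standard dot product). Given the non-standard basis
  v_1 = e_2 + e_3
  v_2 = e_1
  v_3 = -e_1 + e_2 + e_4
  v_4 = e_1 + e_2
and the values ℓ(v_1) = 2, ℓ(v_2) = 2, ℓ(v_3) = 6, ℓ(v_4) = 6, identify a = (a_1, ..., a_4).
a = (2, 4, -2, 4)

Write a = (a_1, ..., a_4) in the standard basis. For each basis vector v_i, ℓ(v_i) = <v_i, a> is a linear equation in the a_j's. Collect the n equations into a matrix system V a = ℓ, where row i of V is v_i (expressed in the standard basis). Since V is invertible (lower-triangular with 1s on the diagonal, up to permutation), solve by back-substitution:
  V =
[[0, 1, 1, 0],
 [1, 0, 0, 0],
 [-1, 1, 0, 1],
 [1, 1, 0, 0]]
  V a = (2, 2, 6, 6)
Solving gives a = (2, 4, -2, 4).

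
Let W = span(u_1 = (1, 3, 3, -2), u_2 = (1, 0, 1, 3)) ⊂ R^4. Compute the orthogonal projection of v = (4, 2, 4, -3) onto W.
proj_W(v) = (113/83, 306/83, 317/83, -171/83)

Set up U = [u_1 | ... | u_2] ∈ R^(4×2). The projector onto W = col(U) is P = U (U^T U)^(-1) U^T.
Compute U^T U =
  [23, -2]
  [-2, 11],
and U^T v = (28, -1).
Solve U^T U · c = U^T v for the coefficients: c = (102/83, 11/83). The projection is proj_W(v) = U c.
Check: (v - proj_W(v)) · u_1 = 0  (should be 0).
Check: (v - proj_W(v)) · u_2 = 0  (should be 0).
Result: proj_W(v) = (113/83, 306/83, 317/83, -171/83).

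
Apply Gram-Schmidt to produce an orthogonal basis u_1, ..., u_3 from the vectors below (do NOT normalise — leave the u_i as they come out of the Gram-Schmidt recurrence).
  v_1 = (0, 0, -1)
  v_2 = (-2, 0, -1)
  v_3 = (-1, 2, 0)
Orthogonal basis:
  u_1 = (0, 0, -1)
  u_2 = (-2, 0, 0)
  u_3 = (0, 2, 0)

Apply the Gram-Schmidt recurrence
  u_1 = v_1
  u_i = v_i − Σ_{j<i} ((v_i · u_j) / (u_j · u_j)) · u_j.

Step by step this gives:
  u_1 = (0, 0, -1)
  u_2 = (-2, 0, 0)
  u_3 = (0, 2, 0)

Orthogonality check:
  u_2 · u_1 = 0 (should be 0)
  u_3 · u_1 = 0 (should be 0)
  u_3 · u_2 = 0 (should be 0)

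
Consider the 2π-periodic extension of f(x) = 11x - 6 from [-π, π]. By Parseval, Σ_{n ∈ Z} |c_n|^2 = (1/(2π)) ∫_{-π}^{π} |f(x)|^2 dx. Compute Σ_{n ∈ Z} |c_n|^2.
Σ |c_n|^2 = 121π^2/3 + 36

Expand and integrate term by term over [-π, π]:
  ∫ (11x)^2 dx = 121·(2π^3/3); ∫ 2·11·(-6)·x dx = 0 (odd integrand); ∫ (-6)^2 dx = 36·2π.
So (1/(2π)) ∫_{-π}^{π} (11x - 6)^2 dx = 121π^2/3 + 36 = 121π^2/3 + 36.
Parseval ⇒ Σ |c_n|^2 = 121π^2/3 + 36.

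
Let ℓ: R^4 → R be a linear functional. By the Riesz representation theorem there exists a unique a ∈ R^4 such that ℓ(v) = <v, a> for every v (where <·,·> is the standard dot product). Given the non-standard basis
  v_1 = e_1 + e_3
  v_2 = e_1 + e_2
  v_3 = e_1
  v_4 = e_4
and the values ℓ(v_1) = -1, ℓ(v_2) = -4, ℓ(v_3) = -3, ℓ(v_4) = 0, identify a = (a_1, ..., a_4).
a = (-3, -1, 2, 0)

Write a = (a_1, ..., a_4) in the standard basis. For each basis vector v_i, ℓ(v_i) = <v_i, a> is a linear equation in the a_j's. Collect the n equations into a matrix system V a = ℓ, where row i of V is v_i (expressed in the standard basis). Since V is invertible (lower-triangular with 1s on the diagonal, up to permutation), solve by back-substitution:
  V =
[[1, 0, 1, 0],
 [1, 1, 0, 0],
 [1, 0, 0, 0],
 [0, 0, 0, 1]]
  V a = (-1, -4, -3, 0)
Solving gives a = (-3, -1, 2, 0).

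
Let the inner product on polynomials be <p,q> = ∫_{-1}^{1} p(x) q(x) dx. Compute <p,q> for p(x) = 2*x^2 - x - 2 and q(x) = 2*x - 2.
<p,q> = 4

Expand the product: p(x)·q(x) = 4*x^3 - 6*x^2 - 2*x + 4.
∫_{-1}^{1} of each monomial x^k gives [2/(k+1) if k even, 0 if k odd]. Integrating term-by-term (or equivalently evaluating the antiderivative F(x) = x^4 - 2*x^3 - x^2 + 4*x at the endpoints):
  F(1) − F(−1) = 2 − (-2) = 4.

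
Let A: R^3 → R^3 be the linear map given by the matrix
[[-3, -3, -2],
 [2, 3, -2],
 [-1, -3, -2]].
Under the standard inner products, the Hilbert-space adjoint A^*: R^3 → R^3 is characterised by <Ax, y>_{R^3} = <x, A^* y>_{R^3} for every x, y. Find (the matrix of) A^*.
A^* = A^T =
[[-3, 2, -1],
 [-3, 3, -3],
 [-2, -2, -2]]

For real matrices with standard dot products, the defining identity <Ax, y> = <x, A^* y> gives (Ax)^T y = x^T (A^*) y, i.e. x^T A^T y = x^T (A^*) y. Since this holds for all x, y, we must have A^* = A^T. Therefore
A^* =
[[-3, 2, -1],
 [-3, 3, -3],
 [-2, -2, -2]].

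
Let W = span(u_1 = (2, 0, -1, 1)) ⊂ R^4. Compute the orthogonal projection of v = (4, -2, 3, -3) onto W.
proj_W(v) = (2/3, 0, -1/3, 1/3)

Set up U = [u_1 | ... | u_1] ∈ R^(4×1). The projector onto W = col(U) is P = U (U^T U)^(-1) U^T.
Compute U^T U =
  [6],
and U^T v = (2).
Solve U^T U · c = U^T v for the coefficients: c = (1/3). The projection is proj_W(v) = U c.
Check: (v - proj_W(v)) · u_1 = 0  (should be 0).
Result: proj_W(v) = (2/3, 0, -1/3, 1/3).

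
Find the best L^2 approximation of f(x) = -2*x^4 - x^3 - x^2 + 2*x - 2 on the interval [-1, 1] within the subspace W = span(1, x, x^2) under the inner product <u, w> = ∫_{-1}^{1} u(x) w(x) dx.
g(x) = -19*x^2/7 + 7*x/5 - 64/35

The best approximation g ∈ W is the orthogonal projection of f onto W. Writing g = a_0 + a_1 x + a_2 x^2, the coefficients solve the normal equations G · a = b where
  G_{ij} = <φ_i, φ_j> and b_i = <f, φ_i>, with φ_0 = 1, φ_1 = x, φ_2 = x^2.
G =
  [2, 0, 2/3]
  [0, 2/3, 0]
  [2/3, 0, 2/5],
b = (-82/15, 14/15, -242/105).
Solving gives a_0 = -64/35, a_1 = 7/5, a_2 = -19/7, so
  g(x) = -19*x^2/7 + 7*x/5 - 64/35.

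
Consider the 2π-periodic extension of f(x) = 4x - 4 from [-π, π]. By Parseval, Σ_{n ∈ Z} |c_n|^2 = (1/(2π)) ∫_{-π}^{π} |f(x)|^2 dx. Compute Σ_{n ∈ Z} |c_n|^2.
Σ |c_n|^2 = 16π^2/3 + 16

Expand and integrate term by term over [-π, π]:
  ∫ (4x)^2 dx = 16·(2π^3/3); ∫ 2·4·(-4)·x dx = 0 (odd integrand); ∫ (-4)^2 dx = 16·2π.
So (1/(2π)) ∫_{-π}^{π} (4x - 4)^2 dx = 16π^2/3 + 16 = 16π^2/3 + 16.
Parseval ⇒ Σ |c_n|^2 = 16π^2/3 + 16.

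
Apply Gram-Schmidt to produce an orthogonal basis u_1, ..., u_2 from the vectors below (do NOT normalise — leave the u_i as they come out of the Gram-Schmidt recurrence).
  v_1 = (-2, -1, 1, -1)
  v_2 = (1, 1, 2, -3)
Orthogonal basis:
  u_1 = (-2, -1, 1, -1)
  u_2 = (11/7, 9/7, 12/7, -19/7)

Apply the Gram-Schmidt recurrence
  u_1 = v_1
  u_i = v_i − Σ_{j<i} ((v_i · u_j) / (u_j · u_j)) · u_j.

Step by step this gives:
  u_1 = (-2, -1, 1, -1)
  u_2 = (11/7, 9/7, 12/7, -19/7)

Orthogonality check:
  u_2 · u_1 = 0 (should be 0)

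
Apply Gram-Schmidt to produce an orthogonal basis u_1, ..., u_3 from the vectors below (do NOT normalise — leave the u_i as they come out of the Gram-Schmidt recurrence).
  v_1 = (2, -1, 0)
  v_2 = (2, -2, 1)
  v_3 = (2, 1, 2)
Orthogonal basis:
  u_1 = (2, -1, 0)
  u_2 = (-2/5, -4/5, 1)
  u_3 = (8/9, 16/9, 16/9)

Apply the Gram-Schmidt recurrence
  u_1 = v_1
  u_i = v_i − Σ_{j<i} ((v_i · u_j) / (u_j · u_j)) · u_j.

Step by step this gives:
  u_1 = (2, -1, 0)
  u_2 = (-2/5, -4/5, 1)
  u_3 = (8/9, 16/9, 16/9)

Orthogonality check:
  u_2 · u_1 = 0 (should be 0)
  u_3 · u_1 = 0 (should be 0)
  u_3 · u_2 = 0 (should be 0)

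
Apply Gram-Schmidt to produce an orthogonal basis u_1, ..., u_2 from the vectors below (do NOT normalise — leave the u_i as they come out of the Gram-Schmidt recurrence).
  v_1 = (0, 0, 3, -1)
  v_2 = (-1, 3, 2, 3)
Orthogonal basis:
  u_1 = (0, 0, 3, -1)
  u_2 = (-1, 3, 11/10, 33/10)

Apply the Gram-Schmidt recurrence
  u_1 = v_1
  u_i = v_i − Σ_{j<i} ((v_i · u_j) / (u_j · u_j)) · u_j.

Step by step this gives:
  u_1 = (0, 0, 3, -1)
  u_2 = (-1, 3, 11/10, 33/10)

Orthogonality check:
  u_2 · u_1 = 0 (should be 0)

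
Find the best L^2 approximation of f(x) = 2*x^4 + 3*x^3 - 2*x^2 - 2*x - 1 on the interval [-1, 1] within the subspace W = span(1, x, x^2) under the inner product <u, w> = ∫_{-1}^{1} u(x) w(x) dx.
g(x) = -2*x^2/7 - x/5 - 41/35

The best approximation g ∈ W is the orthogonal projection of f onto W. Writing g = a_0 + a_1 x + a_2 x^2, the coefficients solve the normal equations G · a = b where
  G_{ij} = <φ_i, φ_j> and b_i = <f, φ_i>, with φ_0 = 1, φ_1 = x, φ_2 = x^2.
G =
  [2, 0, 2/3]
  [0, 2/3, 0]
  [2/3, 0, 2/5],
b = (-38/15, -2/15, -94/105).
Solving gives a_0 = -41/35, a_1 = -1/5, a_2 = -2/7, so
  g(x) = -2*x^2/7 - x/5 - 41/35.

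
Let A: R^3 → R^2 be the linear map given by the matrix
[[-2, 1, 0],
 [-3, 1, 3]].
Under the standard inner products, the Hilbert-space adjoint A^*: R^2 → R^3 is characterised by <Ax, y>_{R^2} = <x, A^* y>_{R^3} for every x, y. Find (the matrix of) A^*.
A^* = A^T =
[[-2, -3],
 [1, 1],
 [0, 3]]

For real matrices with standard dot products, the defining identity <Ax, y> = <x, A^* y> gives (Ax)^T y = x^T (A^*) y, i.e. x^T A^T y = x^T (A^*) y. Since this holds for all x, y, we must have A^* = A^T. Therefore
A^* =
[[-2, -3],
 [1, 1],
 [0, 3]].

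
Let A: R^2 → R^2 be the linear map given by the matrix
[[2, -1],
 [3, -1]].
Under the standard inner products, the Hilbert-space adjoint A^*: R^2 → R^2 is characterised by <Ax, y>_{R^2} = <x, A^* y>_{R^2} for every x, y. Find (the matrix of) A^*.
A^* = A^T =
[[2, 3],
 [-1, -1]]

For real matrices with standard dot products, the defining identity <Ax, y> = <x, A^* y> gives (Ax)^T y = x^T (A^*) y, i.e. x^T A^T y = x^T (A^*) y. Since this holds for all x, y, we must have A^* = A^T. Therefore
A^* =
[[2, 3],
 [-1, -1]].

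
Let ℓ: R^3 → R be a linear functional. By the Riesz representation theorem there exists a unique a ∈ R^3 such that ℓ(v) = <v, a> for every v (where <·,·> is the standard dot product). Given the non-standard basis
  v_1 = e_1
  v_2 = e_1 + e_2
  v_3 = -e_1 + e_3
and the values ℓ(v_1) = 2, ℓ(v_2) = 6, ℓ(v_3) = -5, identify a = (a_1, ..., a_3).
a = (2, 4, -3)

Write a = (a_1, ..., a_3) in the standard basis. For each basis vector v_i, ℓ(v_i) = <v_i, a> is a linear equation in the a_j's. Collect the n equations into a matrix system V a = ℓ, where row i of V is v_i (expressed in the standard basis). Since V is invertible (lower-triangular with 1s on the diagonal, up to permutation), solve by back-substitution:
  V =
[[1, 0, 0],
 [1, 1, 0],
 [-1, 0, 1]]
  V a = (2, 6, -5)
Solving gives a = (2, 4, -3).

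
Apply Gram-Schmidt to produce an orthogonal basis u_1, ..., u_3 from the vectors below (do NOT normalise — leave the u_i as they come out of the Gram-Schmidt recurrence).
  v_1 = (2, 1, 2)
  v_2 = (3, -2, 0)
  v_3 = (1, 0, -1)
Orthogonal basis:
  u_1 = (2, 1, 2)
  u_2 = (19/9, -22/9, -8/9)
  u_3 = (44/101, 66/101, -77/101)

Apply the Gram-Schmidt recurrence
  u_1 = v_1
  u_i = v_i − Σ_{j<i} ((v_i · u_j) / (u_j · u_j)) · u_j.

Step by step this gives:
  u_1 = (2, 1, 2)
  u_2 = (19/9, -22/9, -8/9)
  u_3 = (44/101, 66/101, -77/101)

Orthogonality check:
  u_2 · u_1 = 0 (should be 0)
  u_3 · u_1 = 0 (should be 0)
  u_3 · u_2 = 0 (should be 0)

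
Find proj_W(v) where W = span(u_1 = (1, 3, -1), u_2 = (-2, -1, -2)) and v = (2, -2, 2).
proj_W(v) = (16/15, -22/15, 8/3)

Set up U = [u_1 | ... | u_2] ∈ R^(3×2). The projector onto W = col(U) is P = U (U^T U)^(-1) U^T.
Compute U^T U =
  [11, -3]
  [-3, 9],
and U^T v = (-6, -6).
Solve U^T U · c = U^T v for the coefficients: c = (-4/5, -14/15). The projection is proj_W(v) = U c.
Check: (v - proj_W(v)) · u_1 = 0  (should be 0).
Check: (v - proj_W(v)) · u_2 = 0  (should be 0).
Result: proj_W(v) = (16/15, -22/15, 8/3).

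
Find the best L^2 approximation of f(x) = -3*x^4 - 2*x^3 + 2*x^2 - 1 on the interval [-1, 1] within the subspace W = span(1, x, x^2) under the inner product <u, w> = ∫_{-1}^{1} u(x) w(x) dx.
g(x) = -4*x^2/7 - 6*x/5 - 26/35

The best approximation g ∈ W is the orthogonal projection of f onto W. Writing g = a_0 + a_1 x + a_2 x^2, the coefficients solve the normal equations G · a = b where
  G_{ij} = <φ_i, φ_j> and b_i = <f, φ_i>, with φ_0 = 1, φ_1 = x, φ_2 = x^2.
G =
  [2, 0, 2/3]
  [0, 2/3, 0]
  [2/3, 0, 2/5],
b = (-28/15, -4/5, -76/105).
Solving gives a_0 = -26/35, a_1 = -6/5, a_2 = -4/7, so
  g(x) = -4*x^2/7 - 6*x/5 - 26/35.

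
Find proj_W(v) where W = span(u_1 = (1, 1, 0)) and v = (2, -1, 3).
proj_W(v) = (1/2, 1/2, 0)

Set up U = [u_1 | ... | u_1] ∈ R^(3×1). The projector onto W = col(U) is P = U (U^T U)^(-1) U^T.
Compute U^T U =
  [2],
and U^T v = (1).
Solve U^T U · c = U^T v for the coefficients: c = (1/2). The projection is proj_W(v) = U c.
Check: (v - proj_W(v)) · u_1 = 0  (should be 0).
Result: proj_W(v) = (1/2, 1/2, 0).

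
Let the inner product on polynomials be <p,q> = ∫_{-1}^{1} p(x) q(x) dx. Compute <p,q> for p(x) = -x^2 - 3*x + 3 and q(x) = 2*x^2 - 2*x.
<p,q> = 36/5

Expand the product: p(x)·q(x) = -2*x^4 - 4*x^3 + 12*x^2 - 6*x.
∫_{-1}^{1} of each monomial x^k gives [2/(k+1) if k even, 0 if k odd]. Integrating term-by-term (or equivalently evaluating the antiderivative F(x) = -2*x^5/5 - x^4 + 4*x^3 - 3*x^2 at the endpoints):
  F(1) − F(−1) = -2/5 − (-38/5) = 36/5.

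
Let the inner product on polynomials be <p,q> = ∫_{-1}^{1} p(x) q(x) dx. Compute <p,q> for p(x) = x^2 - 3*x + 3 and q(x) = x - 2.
<p,q> = -46/3

Expand the product: p(x)·q(x) = x^3 - 5*x^2 + 9*x - 6.
∫_{-1}^{1} of each monomial x^k gives [2/(k+1) if k even, 0 if k odd]. Integrating term-by-term (or equivalently evaluating the antiderivative F(x) = x^4/4 - 5*x^3/3 + 9*x^2/2 - 6*x at the endpoints):
  F(1) − F(−1) = -35/12 − (149/12) = -46/3.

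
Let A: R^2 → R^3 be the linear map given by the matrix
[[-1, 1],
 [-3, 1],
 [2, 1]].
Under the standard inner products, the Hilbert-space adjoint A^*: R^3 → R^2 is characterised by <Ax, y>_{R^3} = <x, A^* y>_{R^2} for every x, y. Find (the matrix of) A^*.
A^* = A^T =
[[-1, -3, 2],
 [1, 1, 1]]

For real matrices with standard dot products, the defining identity <Ax, y> = <x, A^* y> gives (Ax)^T y = x^T (A^*) y, i.e. x^T A^T y = x^T (A^*) y. Since this holds for all x, y, we must have A^* = A^T. Therefore
A^* =
[[-1, -3, 2],
 [1, 1, 1]].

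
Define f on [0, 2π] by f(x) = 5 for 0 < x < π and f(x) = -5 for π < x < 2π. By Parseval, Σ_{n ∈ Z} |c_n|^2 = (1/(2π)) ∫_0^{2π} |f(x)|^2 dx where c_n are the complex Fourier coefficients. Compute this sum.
Σ |c_n|^2 = 25

Parseval equates the L^2 energy of f (normalised by 1/(2π)) with the ℓ^2 sum of its Fourier coefficients: (1/(2π)) ∫_0^{2π} |f|^2 = Σ |c_n|^2.
Compute the left side: (1/(2π)) [∫_0^π 5^2 dx + ∫_π^{2π} (-5)^2 dx] = (1/(2π)) · (25π + 25π) = (25 + 25)/2 = 25.
So Σ_{n ∈ Z} |c_n|^2 = 25.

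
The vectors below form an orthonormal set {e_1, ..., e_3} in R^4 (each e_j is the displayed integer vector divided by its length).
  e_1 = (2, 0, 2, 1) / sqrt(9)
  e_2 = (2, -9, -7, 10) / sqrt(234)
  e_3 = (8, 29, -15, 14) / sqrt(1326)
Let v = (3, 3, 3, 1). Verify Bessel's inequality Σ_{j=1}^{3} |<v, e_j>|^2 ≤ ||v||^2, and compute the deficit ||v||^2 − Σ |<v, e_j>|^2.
Σ |<v, e_j>|^2 = 1427/51; ||v||^2 = 28; deficit = 1/51

Write each e_j = u_j / sqrt(<u_j, u_j>) where u_j is the displayed integer vector. Then <v, e_j> = <v, u_j> / sqrt(<u_j, u_j>), so |<v, e_j>|^2 = <v, u_j>^2 / <u_j, u_j>.
Coefficients: <v, e_1> = 13/sqrt(9), <v, e_2> = -32/sqrt(234), <v, e_3> = 80/sqrt(1326).
Square and sum: Σ |<v, e_j>|^2 = 1427/51.
Compute ||v||^2 = v·v = 28.
Deficit = 28 − 1427/51 = 1/51 ≥ 0, confirming Bessel's inequality. (The deficit equals ||v − Σ <v,e_j> e_j||^2, the squared distance from v to span{e_j}.)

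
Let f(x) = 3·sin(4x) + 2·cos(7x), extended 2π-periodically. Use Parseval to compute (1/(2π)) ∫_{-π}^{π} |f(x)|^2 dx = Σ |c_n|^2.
Σ |c_n|^2 = 13/2

Expand |f|^2 and use orthogonality of {sin(nx), cos(mx)} on [-π, π]:
  ∫_{-π}^{π} sin(nx)^2 dx = π, ∫ cos(mx)^2 dx = π, and cross terms integrate to 0.
So ∫_{-π}^{π} f(x)^2 dx = 3^2 · π + 2^2 · π = (9 + 4)π.
Divide by 2π: (9 + 4)/2 = 13/2.
By Parseval, this equals Σ |c_n|^2.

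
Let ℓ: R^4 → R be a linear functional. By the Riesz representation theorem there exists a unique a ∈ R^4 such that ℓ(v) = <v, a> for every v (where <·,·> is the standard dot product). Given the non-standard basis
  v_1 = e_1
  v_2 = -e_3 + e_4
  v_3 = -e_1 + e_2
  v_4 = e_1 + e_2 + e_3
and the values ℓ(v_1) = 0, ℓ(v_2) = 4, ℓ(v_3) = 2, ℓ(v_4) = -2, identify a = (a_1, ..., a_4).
a = (0, 2, -4, 0)

Write a = (a_1, ..., a_4) in the standard basis. For each basis vector v_i, ℓ(v_i) = <v_i, a> is a linear equation in the a_j's. Collect the n equations into a matrix system V a = ℓ, where row i of V is v_i (expressed in the standard basis). Since V is invertible (lower-triangular with 1s on the diagonal, up to permutation), solve by back-substitution:
  V =
[[1, 0, 0, 0],
 [0, 0, -1, 1],
 [-1, 1, 0, 0],
 [1, 1, 1, 0]]
  V a = (0, 4, 2, -2)
Solving gives a = (0, 2, -4, 0).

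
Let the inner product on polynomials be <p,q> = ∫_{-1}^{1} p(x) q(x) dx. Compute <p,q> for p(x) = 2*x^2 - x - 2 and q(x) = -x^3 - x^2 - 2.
<p,q> = 94/15

Expand the product: p(x)·q(x) = -2*x^5 - x^4 + 3*x^3 - 2*x^2 + 2*x + 4.
∫_{-1}^{1} of each monomial x^k gives [2/(k+1) if k even, 0 if k odd]. Integrating term-by-term (or equivalently evaluating the antiderivative F(x) = -x^6/3 - x^5/5 + 3*x^4/4 - 2*x^3/3 + x^2 + 4*x at the endpoints):
  F(1) − F(−1) = 91/20 − (-103/60) = 94/15.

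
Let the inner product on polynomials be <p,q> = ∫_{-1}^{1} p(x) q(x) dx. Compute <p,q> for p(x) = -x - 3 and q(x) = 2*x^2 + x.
<p,q> = -14/3

Expand the product: p(x)·q(x) = -2*x^3 - 7*x^2 - 3*x.
∫_{-1}^{1} of each monomial x^k gives [2/(k+1) if k even, 0 if k odd]. Integrating term-by-term (or equivalently evaluating the antiderivative F(x) = -x^4/2 - 7*x^3/3 - 3*x^2/2 at the endpoints):
  F(1) − F(−1) = -13/3 − (1/3) = -14/3.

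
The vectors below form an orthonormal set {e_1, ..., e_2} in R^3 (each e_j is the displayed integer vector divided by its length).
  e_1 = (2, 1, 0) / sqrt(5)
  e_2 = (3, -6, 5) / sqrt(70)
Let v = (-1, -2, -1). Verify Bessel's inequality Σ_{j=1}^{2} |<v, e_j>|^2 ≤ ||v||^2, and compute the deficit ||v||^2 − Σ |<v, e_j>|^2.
Σ |<v, e_j>|^2 = 24/7; ||v||^2 = 6; deficit = 18/7

Write each e_j = u_j / sqrt(<u_j, u_j>) where u_j is the displayed integer vector. Then <v, e_j> = <v, u_j> / sqrt(<u_j, u_j>), so |<v, e_j>|^2 = <v, u_j>^2 / <u_j, u_j>.
Coefficients: <v, e_1> = -4/sqrt(5), <v, e_2> = 4/sqrt(70).
Square and sum: Σ |<v, e_j>|^2 = 24/7.
Compute ||v||^2 = v·v = 6.
Deficit = 6 − 24/7 = 18/7 ≥ 0, confirming Bessel's inequality. (The deficit equals ||v − Σ <v,e_j> e_j||^2, the squared distance from v to span{e_j}.)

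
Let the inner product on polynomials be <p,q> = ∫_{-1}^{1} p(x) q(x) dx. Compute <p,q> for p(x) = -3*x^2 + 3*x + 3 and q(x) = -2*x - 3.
<p,q> = -16

Expand the product: p(x)·q(x) = 6*x^3 + 3*x^2 - 15*x - 9.
∫_{-1}^{1} of each monomial x^k gives [2/(k+1) if k even, 0 if k odd]. Integrating term-by-term (or equivalently evaluating the antiderivative F(x) = 3*x^4/2 + x^3 - 15*x^2/2 - 9*x at the endpoints):
  F(1) − F(−1) = -14 − (2) = -16.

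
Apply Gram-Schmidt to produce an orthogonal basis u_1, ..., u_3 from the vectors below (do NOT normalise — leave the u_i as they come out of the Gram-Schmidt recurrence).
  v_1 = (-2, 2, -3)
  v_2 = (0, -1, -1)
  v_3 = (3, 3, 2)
Orthogonal basis:
  u_1 = (-2, 2, -3)
  u_2 = (2/17, -19/17, -14/17)
  u_3 = (85/33, 34/33, -34/33)

Apply the Gram-Schmidt recurrence
  u_1 = v_1
  u_i = v_i − Σ_{j<i} ((v_i · u_j) / (u_j · u_j)) · u_j.

Step by step this gives:
  u_1 = (-2, 2, -3)
  u_2 = (2/17, -19/17, -14/17)
  u_3 = (85/33, 34/33, -34/33)

Orthogonality check:
  u_2 · u_1 = 0 (should be 0)
  u_3 · u_1 = 0 (should be 0)
  u_3 · u_2 = 0 (should be 0)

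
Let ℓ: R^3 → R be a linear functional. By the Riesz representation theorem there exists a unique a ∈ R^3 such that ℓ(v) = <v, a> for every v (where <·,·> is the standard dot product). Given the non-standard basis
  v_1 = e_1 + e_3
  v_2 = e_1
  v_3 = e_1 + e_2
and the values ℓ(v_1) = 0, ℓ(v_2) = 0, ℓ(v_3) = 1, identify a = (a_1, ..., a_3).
a = (0, 1, 0)

Write a = (a_1, ..., a_3) in the standard basis. For each basis vector v_i, ℓ(v_i) = <v_i, a> is a linear equation in the a_j's. Collect the n equations into a matrix system V a = ℓ, where row i of V is v_i (expressed in the standard basis). Since V is invertible (lower-triangular with 1s on the diagonal, up to permutation), solve by back-substitution:
  V =
[[1, 0, 1],
 [1, 0, 0],
 [1, 1, 0]]
  V a = (0, 0, 1)
Solving gives a = (0, 1, 0).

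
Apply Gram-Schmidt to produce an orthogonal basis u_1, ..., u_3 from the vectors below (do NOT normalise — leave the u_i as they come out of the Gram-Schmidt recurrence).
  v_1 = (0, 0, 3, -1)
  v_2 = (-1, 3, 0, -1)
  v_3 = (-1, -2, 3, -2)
Orthogonal basis:
  u_1 = (0, 0, 3, -1)
  u_2 = (-1, 3, -3/10, -9/10)
  u_3 = (-150/109, -95/109, -45/109, -135/109)

Apply the Gram-Schmidt recurrence
  u_1 = v_1
  u_i = v_i − Σ_{j<i} ((v_i · u_j) / (u_j · u_j)) · u_j.

Step by step this gives:
  u_1 = (0, 0, 3, -1)
  u_2 = (-1, 3, -3/10, -9/10)
  u_3 = (-150/109, -95/109, -45/109, -135/109)

Orthogonality check:
  u_2 · u_1 = 0 (should be 0)
  u_3 · u_1 = 0 (should be 0)
  u_3 · u_2 = 0 (should be 0)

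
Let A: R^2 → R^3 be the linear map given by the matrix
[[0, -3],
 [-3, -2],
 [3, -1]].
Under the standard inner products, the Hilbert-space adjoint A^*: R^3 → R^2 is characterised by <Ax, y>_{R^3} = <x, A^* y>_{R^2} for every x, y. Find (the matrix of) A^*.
A^* = A^T =
[[0, -3, 3],
 [-3, -2, -1]]

For real matrices with standard dot products, the defining identity <Ax, y> = <x, A^* y> gives (Ax)^T y = x^T (A^*) y, i.e. x^T A^T y = x^T (A^*) y. Since this holds for all x, y, we must have A^* = A^T. Therefore
A^* =
[[0, -3, 3],
 [-3, -2, -1]].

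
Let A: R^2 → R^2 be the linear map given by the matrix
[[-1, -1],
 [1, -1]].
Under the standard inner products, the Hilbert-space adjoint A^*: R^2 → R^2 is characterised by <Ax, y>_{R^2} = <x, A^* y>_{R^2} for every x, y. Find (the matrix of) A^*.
A^* = A^T =
[[-1, 1],
 [-1, -1]]

For real matrices with standard dot products, the defining identity <Ax, y> = <x, A^* y> gives (Ax)^T y = x^T (A^*) y, i.e. x^T A^T y = x^T (A^*) y. Since this holds for all x, y, we must have A^* = A^T. Therefore
A^* =
[[-1, 1],
 [-1, -1]].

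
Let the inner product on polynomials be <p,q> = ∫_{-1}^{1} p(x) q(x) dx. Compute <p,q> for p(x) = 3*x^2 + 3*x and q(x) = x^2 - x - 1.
<p,q> = -14/5

Expand the product: p(x)·q(x) = 3*x^4 - 6*x^2 - 3*x.
∫_{-1}^{1} of each monomial x^k gives [2/(k+1) if k even, 0 if k odd]. Integrating term-by-term (or equivalently evaluating the antiderivative F(x) = 3*x^5/5 - 2*x^3 - 3*x^2/2 at the endpoints):
  F(1) − F(−1) = -29/10 − (-1/10) = -14/5.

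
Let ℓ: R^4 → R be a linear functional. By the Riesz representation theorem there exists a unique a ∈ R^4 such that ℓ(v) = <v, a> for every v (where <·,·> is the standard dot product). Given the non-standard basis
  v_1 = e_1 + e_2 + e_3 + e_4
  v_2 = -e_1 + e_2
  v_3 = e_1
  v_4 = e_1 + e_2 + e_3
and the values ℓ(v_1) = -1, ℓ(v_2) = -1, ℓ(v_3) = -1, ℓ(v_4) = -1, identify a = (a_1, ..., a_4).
a = (-1, -2, 2, 0)

Write a = (a_1, ..., a_4) in the standard basis. For each basis vector v_i, ℓ(v_i) = <v_i, a> is a linear equation in the a_j's. Collect the n equations into a matrix system V a = ℓ, where row i of V is v_i (expressed in the standard basis). Since V is invertible (lower-triangular with 1s on the diagonal, up to permutation), solve by back-substitution:
  V =
[[1, 1, 1, 1],
 [-1, 1, 0, 0],
 [1, 0, 0, 0],
 [1, 1, 1, 0]]
  V a = (-1, -1, -1, -1)
Solving gives a = (-1, -2, 2, 0).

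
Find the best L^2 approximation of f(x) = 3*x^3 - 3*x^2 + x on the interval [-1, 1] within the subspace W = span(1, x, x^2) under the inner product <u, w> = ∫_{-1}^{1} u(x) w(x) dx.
g(x) = -3*x^2 + 14*x/5

The best approximation g ∈ W is the orthogonal projection of f onto W. Writing g = a_0 + a_1 x + a_2 x^2, the coefficients solve the normal equations G · a = b where
  G_{ij} = <φ_i, φ_j> and b_i = <f, φ_i>, with φ_0 = 1, φ_1 = x, φ_2 = x^2.
G =
  [2, 0, 2/3]
  [0, 2/3, 0]
  [2/3, 0, 2/5],
b = (-2, 28/15, -6/5).
Solving gives a_0 = 0, a_1 = 14/5, a_2 = -3, so
  g(x) = -3*x^2 + 14*x/5.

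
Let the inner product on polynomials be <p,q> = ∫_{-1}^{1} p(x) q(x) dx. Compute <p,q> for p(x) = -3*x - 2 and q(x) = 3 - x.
<p,q> = -10

Expand the product: p(x)·q(x) = 3*x^2 - 7*x - 6.
∫_{-1}^{1} of each monomial x^k gives [2/(k+1) if k even, 0 if k odd]. Integrating term-by-term (or equivalently evaluating the antiderivative F(x) = x^3 - 7*x^2/2 - 6*x at the endpoints):
  F(1) − F(−1) = -17/2 − (3/2) = -10.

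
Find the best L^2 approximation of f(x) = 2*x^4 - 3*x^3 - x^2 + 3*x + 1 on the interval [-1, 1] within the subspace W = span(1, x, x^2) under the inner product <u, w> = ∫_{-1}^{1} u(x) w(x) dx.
g(x) = 5*x^2/7 + 6*x/5 + 29/35

The best approximation g ∈ W is the orthogonal projection of f onto W. Writing g = a_0 + a_1 x + a_2 x^2, the coefficients solve the normal equations G · a = b where
  G_{ij} = <φ_i, φ_j> and b_i = <f, φ_i>, with φ_0 = 1, φ_1 = x, φ_2 = x^2.
G =
  [2, 0, 2/3]
  [0, 2/3, 0]
  [2/3, 0, 2/5],
b = (32/15, 4/5, 88/105).
Solving gives a_0 = 29/35, a_1 = 6/5, a_2 = 5/7, so
  g(x) = 5*x^2/7 + 6*x/5 + 29/35.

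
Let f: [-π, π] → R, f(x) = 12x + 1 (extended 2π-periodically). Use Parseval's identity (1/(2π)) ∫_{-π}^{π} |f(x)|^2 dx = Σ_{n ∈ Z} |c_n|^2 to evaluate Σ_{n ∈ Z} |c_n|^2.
Σ |c_n|^2 = 48π^2 + 1

Expand and integrate term by term over [-π, π]:
  ∫ (12x)^2 dx = 144·(2π^3/3); ∫ 2·12·(1)·x dx = 0 (odd integrand); ∫ 1^2 dx = 1·2π.
So (1/(2π)) ∫_{-π}^{π} (12x + 1)^2 dx = 144π^2/3 + 1 = 48π^2 + 1.
Parseval ⇒ Σ |c_n|^2 = 48π^2 + 1.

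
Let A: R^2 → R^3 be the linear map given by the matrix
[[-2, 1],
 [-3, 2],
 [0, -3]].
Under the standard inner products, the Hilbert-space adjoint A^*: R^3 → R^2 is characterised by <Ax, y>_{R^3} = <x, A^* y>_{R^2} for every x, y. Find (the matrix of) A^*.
A^* = A^T =
[[-2, -3, 0],
 [1, 2, -3]]

For real matrices with standard dot products, the defining identity <Ax, y> = <x, A^* y> gives (Ax)^T y = x^T (A^*) y, i.e. x^T A^T y = x^T (A^*) y. Since this holds for all x, y, we must have A^* = A^T. Therefore
A^* =
[[-2, -3, 0],
 [1, 2, -3]].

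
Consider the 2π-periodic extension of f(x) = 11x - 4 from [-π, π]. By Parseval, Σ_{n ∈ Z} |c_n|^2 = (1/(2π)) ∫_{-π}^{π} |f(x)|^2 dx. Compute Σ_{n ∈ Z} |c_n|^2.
Σ |c_n|^2 = 121π^2/3 + 16

Expand and integrate term by term over [-π, π]:
  ∫ (11x)^2 dx = 121·(2π^3/3); ∫ 2·11·(-4)·x dx = 0 (odd integrand); ∫ (-4)^2 dx = 16·2π.
So (1/(2π)) ∫_{-π}^{π} (11x - 4)^2 dx = 121π^2/3 + 16 = 121π^2/3 + 16.
Parseval ⇒ Σ |c_n|^2 = 121π^2/3 + 16.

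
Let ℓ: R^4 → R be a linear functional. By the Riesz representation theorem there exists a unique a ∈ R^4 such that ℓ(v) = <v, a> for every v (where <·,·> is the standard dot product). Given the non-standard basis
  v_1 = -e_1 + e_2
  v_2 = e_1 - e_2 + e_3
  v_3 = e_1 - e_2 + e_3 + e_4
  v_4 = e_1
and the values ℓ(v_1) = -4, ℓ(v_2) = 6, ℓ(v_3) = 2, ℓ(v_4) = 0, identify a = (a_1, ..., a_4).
a = (0, -4, 2, -4)

Write a = (a_1, ..., a_4) in the standard basis. For each basis vector v_i, ℓ(v_i) = <v_i, a> is a linear equation in the a_j's. Collect the n equations into a matrix system V a = ℓ, where row i of V is v_i (expressed in the standard basis). Since V is invertible (lower-triangular with 1s on the diagonal, up to permutation), solve by back-substitution:
  V =
[[-1, 1, 0, 0],
 [1, -1, 1, 0],
 [1, -1, 1, 1],
 [1, 0, 0, 0]]
  V a = (-4, 6, 2, 0)
Solving gives a = (0, -4, 2, -4).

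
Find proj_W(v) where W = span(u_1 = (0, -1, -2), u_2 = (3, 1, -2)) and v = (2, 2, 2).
proj_W(v) = (114/61, 134/61, 116/61)

Set up U = [u_1 | ... | u_2] ∈ R^(3×2). The projector onto W = col(U) is P = U (U^T U)^(-1) U^T.
Compute U^T U =
  [5, 3]
  [3, 14],
and U^T v = (-6, 4).
Solve U^T U · c = U^T v for the coefficients: c = (-96/61, 38/61). The projection is proj_W(v) = U c.
Check: (v - proj_W(v)) · u_1 = 0  (should be 0).
Check: (v - proj_W(v)) · u_2 = 0  (should be 0).
Result: proj_W(v) = (114/61, 134/61, 116/61).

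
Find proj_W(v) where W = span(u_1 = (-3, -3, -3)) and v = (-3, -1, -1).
proj_W(v) = (-5/3, -5/3, -5/3)

Set up U = [u_1 | ... | u_1] ∈ R^(3×1). The projector onto W = col(U) is P = U (U^T U)^(-1) U^T.
Compute U^T U =
  [27],
and U^T v = (15).
Solve U^T U · c = U^T v for the coefficients: c = (5/9). The projection is proj_W(v) = U c.
Check: (v - proj_W(v)) · u_1 = 0  (should be 0).
Result: proj_W(v) = (-5/3, -5/3, -5/3).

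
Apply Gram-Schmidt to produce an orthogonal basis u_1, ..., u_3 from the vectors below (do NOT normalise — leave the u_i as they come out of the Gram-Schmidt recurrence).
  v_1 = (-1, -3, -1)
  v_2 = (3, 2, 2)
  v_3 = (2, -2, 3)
Orthogonal basis:
  u_1 = (-1, -3, -1)
  u_2 = (2, -1, 1)
  u_3 = (-10/11, -5/22, 35/22)

Apply the Gram-Schmidt recurrence
  u_1 = v_1
  u_i = v_i − Σ_{j<i} ((v_i · u_j) / (u_j · u_j)) · u_j.

Step by step this gives:
  u_1 = (-1, -3, -1)
  u_2 = (2, -1, 1)
  u_3 = (-10/11, -5/22, 35/22)

Orthogonality check:
  u_2 · u_1 = 0 (should be 0)
  u_3 · u_1 = 0 (should be 0)
  u_3 · u_2 = 0 (should be 0)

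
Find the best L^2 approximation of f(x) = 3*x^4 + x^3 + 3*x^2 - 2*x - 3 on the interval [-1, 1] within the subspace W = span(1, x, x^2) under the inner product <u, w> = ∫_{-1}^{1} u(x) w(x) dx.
g(x) = 39*x^2/7 - 7*x/5 - 114/35

The best approximation g ∈ W is the orthogonal projection of f onto W. Writing g = a_0 + a_1 x + a_2 x^2, the coefficients solve the normal equations G · a = b where
  G_{ij} = <φ_i, φ_j> and b_i = <f, φ_i>, with φ_0 = 1, φ_1 = x, φ_2 = x^2.
G =
  [2, 0, 2/3]
  [0, 2/3, 0]
  [2/3, 0, 2/5],
b = (-14/5, -14/15, 2/35).
Solving gives a_0 = -114/35, a_1 = -7/5, a_2 = 39/7, so
  g(x) = 39*x^2/7 - 7*x/5 - 114/35.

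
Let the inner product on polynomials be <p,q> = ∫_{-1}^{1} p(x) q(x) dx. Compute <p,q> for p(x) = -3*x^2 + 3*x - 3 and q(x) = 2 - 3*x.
<p,q> = -22

Expand the product: p(x)·q(x) = 9*x^3 - 15*x^2 + 15*x - 6.
∫_{-1}^{1} of each monomial x^k gives [2/(k+1) if k even, 0 if k odd]. Integrating term-by-term (or equivalently evaluating the antiderivative F(x) = 9*x^4/4 - 5*x^3 + 15*x^2/2 - 6*x at the endpoints):
  F(1) − F(−1) = -5/4 − (83/4) = -22.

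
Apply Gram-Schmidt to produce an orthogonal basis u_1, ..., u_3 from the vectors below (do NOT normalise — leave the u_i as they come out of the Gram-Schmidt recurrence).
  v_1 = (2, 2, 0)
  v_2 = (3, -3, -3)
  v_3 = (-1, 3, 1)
Orthogonal basis:
  u_1 = (2, 2, 0)
  u_2 = (3, -3, -3)
  u_3 = (-1/3, 1/3, -2/3)

Apply the Gram-Schmidt recurrence
  u_1 = v_1
  u_i = v_i − Σ_{j<i} ((v_i · u_j) / (u_j · u_j)) · u_j.

Step by step this gives:
  u_1 = (2, 2, 0)
  u_2 = (3, -3, -3)
  u_3 = (-1/3, 1/3, -2/3)

Orthogonality check:
  u_2 · u_1 = 0 (should be 0)
  u_3 · u_1 = 0 (should be 0)
  u_3 · u_2 = 0 (should be 0)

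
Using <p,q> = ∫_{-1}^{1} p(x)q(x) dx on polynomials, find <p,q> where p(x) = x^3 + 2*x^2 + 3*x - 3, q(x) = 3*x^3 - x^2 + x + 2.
<p,q> = -134/105

Expand the product: p(x)·q(x) = 3*x^6 + 5*x^5 + 8*x^4 - 8*x^3 + 10*x^2 + 3*x - 6.
∫_{-1}^{1} of each monomial x^k gives [2/(k+1) if k even, 0 if k odd]. Integrating term-by-term (or equivalently evaluating the antiderivative F(x) = 3*x^7/7 + 5*x^6/6 + 8*x^5/5 - 2*x^4 + 10*x^3/3 + 3*x^2/2 - 6*x at the endpoints):
  F(1) − F(−1) = -32/105 − (34/35) = -134/105.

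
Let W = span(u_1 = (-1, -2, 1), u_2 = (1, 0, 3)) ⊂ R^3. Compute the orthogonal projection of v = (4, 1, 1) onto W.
proj_W(v) = (29/14, 16/7, 23/14)

Set up U = [u_1 | ... | u_2] ∈ R^(3×2). The projector onto W = col(U) is P = U (U^T U)^(-1) U^T.
Compute U^T U =
  [6, 2]
  [2, 10],
and U^T v = (-5, 7).
Solve U^T U · c = U^T v for the coefficients: c = (-8/7, 13/14). The projection is proj_W(v) = U c.
Check: (v - proj_W(v)) · u_1 = 0  (should be 0).
Check: (v - proj_W(v)) · u_2 = 0  (should be 0).
Result: proj_W(v) = (29/14, 16/7, 23/14).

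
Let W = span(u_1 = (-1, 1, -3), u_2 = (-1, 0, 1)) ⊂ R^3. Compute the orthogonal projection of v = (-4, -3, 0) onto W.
proj_W(v) = (-28/9, 5/9, 8/9)

Set up U = [u_1 | ... | u_2] ∈ R^(3×2). The projector onto W = col(U) is P = U (U^T U)^(-1) U^T.
Compute U^T U =
  [11, -2]
  [-2, 2],
and U^T v = (1, 4).
Solve U^T U · c = U^T v for the coefficients: c = (5/9, 23/9). The projection is proj_W(v) = U c.
Check: (v - proj_W(v)) · u_1 = 0  (should be 0).
Check: (v - proj_W(v)) · u_2 = 0  (should be 0).
Result: proj_W(v) = (-28/9, 5/9, 8/9).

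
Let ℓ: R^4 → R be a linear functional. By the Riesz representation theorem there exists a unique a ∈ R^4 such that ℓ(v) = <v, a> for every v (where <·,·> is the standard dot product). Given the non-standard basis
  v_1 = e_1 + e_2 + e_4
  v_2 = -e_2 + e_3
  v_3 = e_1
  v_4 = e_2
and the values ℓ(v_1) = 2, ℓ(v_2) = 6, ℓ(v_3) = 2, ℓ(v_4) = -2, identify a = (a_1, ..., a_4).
a = (2, -2, 4, 2)

Write a = (a_1, ..., a_4) in the standard basis. For each basis vector v_i, ℓ(v_i) = <v_i, a> is a linear equation in the a_j's. Collect the n equations into a matrix system V a = ℓ, where row i of V is v_i (expressed in the standard basis). Since V is invertible (lower-triangular with 1s on the diagonal, up to permutation), solve by back-substitution:
  V =
[[1, 1, 0, 1],
 [0, -1, 1, 0],
 [1, 0, 0, 0],
 [0, 1, 0, 0]]
  V a = (2, 6, 2, -2)
Solving gives a = (2, -2, 4, 2).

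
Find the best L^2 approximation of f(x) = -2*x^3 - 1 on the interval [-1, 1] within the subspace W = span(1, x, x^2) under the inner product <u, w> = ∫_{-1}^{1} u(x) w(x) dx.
g(x) = -6*x/5 - 1

The best approximation g ∈ W is the orthogonal projection of f onto W. Writing g = a_0 + a_1 x + a_2 x^2, the coefficients solve the normal equations G · a = b where
  G_{ij} = <φ_i, φ_j> and b_i = <f, φ_i>, with φ_0 = 1, φ_1 = x, φ_2 = x^2.
G =
  [2, 0, 2/3]
  [0, 2/3, 0]
  [2/3, 0, 2/5],
b = (-2, -4/5, -2/3).
Solving gives a_0 = -1, a_1 = -6/5, a_2 = 0, so
  g(x) = -6*x/5 - 1.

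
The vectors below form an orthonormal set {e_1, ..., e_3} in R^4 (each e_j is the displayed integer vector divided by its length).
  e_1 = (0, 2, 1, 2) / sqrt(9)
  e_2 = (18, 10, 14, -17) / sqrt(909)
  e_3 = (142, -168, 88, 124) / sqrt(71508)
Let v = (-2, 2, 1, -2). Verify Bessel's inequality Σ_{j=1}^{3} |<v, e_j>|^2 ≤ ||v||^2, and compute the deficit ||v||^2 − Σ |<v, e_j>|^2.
Σ |<v, e_j>|^2 = 575/59; ||v||^2 = 13; deficit = 192/59

Write each e_j = u_j / sqrt(<u_j, u_j>) where u_j is the displayed integer vector. Then <v, e_j> = <v, u_j> / sqrt(<u_j, u_j>), so |<v, e_j>|^2 = <v, u_j>^2 / <u_j, u_j>.
Coefficients: <v, e_1> = 1/sqrt(9), <v, e_2> = 32/sqrt(909), <v, e_3> = -780/sqrt(71508).
Square and sum: Σ |<v, e_j>|^2 = 575/59.
Compute ||v||^2 = v·v = 13.
Deficit = 13 − 575/59 = 192/59 ≥ 0, confirming Bessel's inequality. (The deficit equals ||v − Σ <v,e_j> e_j||^2, the squared distance from v to span{e_j}.)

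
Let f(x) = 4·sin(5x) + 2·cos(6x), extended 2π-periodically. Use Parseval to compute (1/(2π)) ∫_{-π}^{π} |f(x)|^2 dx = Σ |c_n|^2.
Σ |c_n|^2 = 10

Expand |f|^2 and use orthogonality of {sin(nx), cos(mx)} on [-π, π]:
  ∫_{-π}^{π} sin(nx)^2 dx = π, ∫ cos(mx)^2 dx = π, and cross terms integrate to 0.
So ∫_{-π}^{π} f(x)^2 dx = 4^2 · π + 2^2 · π = (16 + 4)π.
Divide by 2π: (16 + 4)/2 = 10.
By Parseval, this equals Σ |c_n|^2.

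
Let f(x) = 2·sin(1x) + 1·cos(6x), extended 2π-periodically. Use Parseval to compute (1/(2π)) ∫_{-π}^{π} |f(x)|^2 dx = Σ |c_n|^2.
Σ |c_n|^2 = 5/2

Expand |f|^2 and use orthogonality of {sin(nx), cos(mx)} on [-π, π]:
  ∫_{-π}^{π} sin(nx)^2 dx = π, ∫ cos(mx)^2 dx = π, and cross terms integrate to 0.
So ∫_{-π}^{π} f(x)^2 dx = 2^2 · π + 1^2 · π = (4 + 1)π.
Divide by 2π: (4 + 1)/2 = 5/2.
By Parseval, this equals Σ |c_n|^2.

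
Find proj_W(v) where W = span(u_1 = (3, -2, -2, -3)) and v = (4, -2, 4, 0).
proj_W(v) = (12/13, -8/13, -8/13, -12/13)

Set up U = [u_1 | ... | u_1] ∈ R^(4×1). The projector onto W = col(U) is P = U (U^T U)^(-1) U^T.
Compute U^T U =
  [26],
and U^T v = (8).
Solve U^T U · c = U^T v for the coefficients: c = (4/13). The projection is proj_W(v) = U c.
Check: (v - proj_W(v)) · u_1 = 0  (should be 0).
Result: proj_W(v) = (12/13, -8/13, -8/13, -12/13).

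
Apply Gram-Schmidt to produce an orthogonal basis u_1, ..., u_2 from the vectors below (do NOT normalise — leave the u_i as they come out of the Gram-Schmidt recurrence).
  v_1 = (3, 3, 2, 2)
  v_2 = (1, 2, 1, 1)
Orthogonal basis:
  u_1 = (3, 3, 2, 2)
  u_2 = (-1/2, 1/2, 0, 0)

Apply the Gram-Schmidt recurrence
  u_1 = v_1
  u_i = v_i − Σ_{j<i} ((v_i · u_j) / (u_j · u_j)) · u_j.

Step by step this gives:
  u_1 = (3, 3, 2, 2)
  u_2 = (-1/2, 1/2, 0, 0)

Orthogonality check:
  u_2 · u_1 = 0 (should be 0)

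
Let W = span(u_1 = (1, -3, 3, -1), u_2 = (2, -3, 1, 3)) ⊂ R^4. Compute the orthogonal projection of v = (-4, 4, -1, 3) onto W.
proj_W(v) = (-370/339, 372/113, -1120/339, 380/339)

Set up U = [u_1 | ... | u_2] ∈ R^(4×2). The projector onto W = col(U) is P = U (U^T U)^(-1) U^T.
Compute U^T U =
  [20, 11]
  [11, 23],
and U^T v = (-22, -12).
Solve U^T U · c = U^T v for the coefficients: c = (-374/339, 2/339). The projection is proj_W(v) = U c.
Check: (v - proj_W(v)) · u_1 = 0  (should be 0).
Check: (v - proj_W(v)) · u_2 = 0  (should be 0).
Result: proj_W(v) = (-370/339, 372/113, -1120/339, 380/339).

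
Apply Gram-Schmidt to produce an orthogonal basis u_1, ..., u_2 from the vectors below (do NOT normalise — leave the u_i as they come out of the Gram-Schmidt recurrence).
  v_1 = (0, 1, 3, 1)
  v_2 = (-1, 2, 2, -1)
Orthogonal basis:
  u_1 = (0, 1, 3, 1)
  u_2 = (-1, 15/11, 1/11, -18/11)

Apply the Gram-Schmidt recurrence
  u_1 = v_1
  u_i = v_i − Σ_{j<i} ((v_i · u_j) / (u_j · u_j)) · u_j.

Step by step this gives:
  u_1 = (0, 1, 3, 1)
  u_2 = (-1, 15/11, 1/11, -18/11)

Orthogonality check:
  u_2 · u_1 = 0 (should be 0)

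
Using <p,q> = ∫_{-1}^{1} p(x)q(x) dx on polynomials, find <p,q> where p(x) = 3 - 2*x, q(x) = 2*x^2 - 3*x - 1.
<p,q> = 2

Expand the product: p(x)·q(x) = -4*x^3 + 12*x^2 - 7*x - 3.
∫_{-1}^{1} of each monomial x^k gives [2/(k+1) if k even, 0 if k odd]. Integrating term-by-term (or equivalently evaluating the antiderivative F(x) = -x^4 + 4*x^3 - 7*x^2/2 - 3*x at the endpoints):
  F(1) − F(−1) = -7/2 − (-11/2) = 2.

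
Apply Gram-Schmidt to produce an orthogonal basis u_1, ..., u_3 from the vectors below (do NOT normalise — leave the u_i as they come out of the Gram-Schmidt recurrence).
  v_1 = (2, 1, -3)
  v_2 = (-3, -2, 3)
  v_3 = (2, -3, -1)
Orthogonal basis:
  u_1 = (2, 1, -3)
  u_2 = (-4/7, -11/14, -9/14)
  u_3 = (42/19, -42/19, 14/19)

Apply the Gram-Schmidt recurrence
  u_1 = v_1
  u_i = v_i − Σ_{j<i} ((v_i · u_j) / (u_j · u_j)) · u_j.

Step by step this gives:
  u_1 = (2, 1, -3)
  u_2 = (-4/7, -11/14, -9/14)
  u_3 = (42/19, -42/19, 14/19)

Orthogonality check:
  u_2 · u_1 = 0 (should be 0)
  u_3 · u_1 = 0 (should be 0)
  u_3 · u_2 = 0 (should be 0)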